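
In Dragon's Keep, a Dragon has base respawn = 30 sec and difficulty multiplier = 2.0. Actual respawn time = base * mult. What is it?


Respawn time = base * multiplier
= 30 * 2.0
= 60.0 seconds

60.0 seconds


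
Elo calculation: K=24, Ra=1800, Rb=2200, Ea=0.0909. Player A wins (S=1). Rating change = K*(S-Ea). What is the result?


Elo update: delta = K * (S - Ea), where S = 1 (wins)
S - Ea = 1 - 0.0909 = 0.9091
Rating change = 24 * 0.9091
= 21.82

21.82 rating points


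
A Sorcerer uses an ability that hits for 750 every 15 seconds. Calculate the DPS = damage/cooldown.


DPS = damage / cooldown
= 750 / 15
= 50.00

50.00 DPS


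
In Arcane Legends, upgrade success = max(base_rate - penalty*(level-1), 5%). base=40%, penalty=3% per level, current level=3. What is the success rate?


raw_rate = 40 - 3 * (3 - 1)
= 40 - 3 * 2
= 40 - 6
= 34
Apply floor: max(34, 5) = 34%

34%


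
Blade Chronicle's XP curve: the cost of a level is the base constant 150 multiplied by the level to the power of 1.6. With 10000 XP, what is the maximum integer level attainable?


XP = 150 * level^1.6, so level = (XP / 150)^(1/1.6)
= (10000 / 150)^(1/1.6)
= 66.6667^0.625
= 13.802
Floor: level = 13

level 13


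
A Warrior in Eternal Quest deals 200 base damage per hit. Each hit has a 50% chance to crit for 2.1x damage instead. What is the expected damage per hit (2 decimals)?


E[dmg] = base * (1 + crit_chance * (crit_mult - 1))
cc as decimal = 50/100 = 0.5
cm - 1 = 2.1 - 1 = 1.1
Bonus factor = 0.5 * 1.1 = 0.55
Total multiplier = 1 + 0.55 = 1.55
Expected damage = 200 * 1.55 = 310.00

310.00 damage


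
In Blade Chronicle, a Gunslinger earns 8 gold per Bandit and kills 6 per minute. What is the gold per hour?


Gold per minute = 8 * 6 = 48
Gold per hour = 48 * 60 = 2880

2880 gold/hour


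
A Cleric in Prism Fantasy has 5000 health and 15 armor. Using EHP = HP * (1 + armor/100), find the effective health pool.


EHP = 5000 * (1 + 15/100)
= 5000 * (1 + 0.15)
= 5000 * 1.15
= 5750.0

5750.0 EHP


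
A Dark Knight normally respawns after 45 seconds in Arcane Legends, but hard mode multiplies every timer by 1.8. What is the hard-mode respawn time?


Respawn time = base * multiplier
= 45 * 1.8
= 81.0 seconds

81.0 seconds


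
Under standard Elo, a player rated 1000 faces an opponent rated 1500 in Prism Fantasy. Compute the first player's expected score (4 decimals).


Elo expected score: Ea = 1/(1 + 10^((Rb-Ra)/400))
Rb - Ra = 1500 - 1000 = 500
(Rb-Ra)/400 = 500/400 = 1.25
10^1.25 = 17.782794
Ea = 1/(1 + 17.782794) = 1/18.782794 = 0.0532

0.0532


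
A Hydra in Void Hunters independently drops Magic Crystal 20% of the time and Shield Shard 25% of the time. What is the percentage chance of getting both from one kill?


For independent events, P(both) = P(A) * P(B)
= 20% * 25%
= 500 / 100 %
= 5.0%

5.0%


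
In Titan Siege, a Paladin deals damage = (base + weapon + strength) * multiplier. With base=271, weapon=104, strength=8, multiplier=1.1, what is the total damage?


Sum base + weapon + str = 271 + 104 + 8 = 383
Multiply by 1.1:
383 * 1.1 = 421.3

421.3 damage


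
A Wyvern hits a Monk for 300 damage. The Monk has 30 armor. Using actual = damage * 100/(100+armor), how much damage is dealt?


actual = 300 * 100 / (100 + 30)
= 300 * 100 / 130
= 30000 / 130
= 230.77

230.77 damage


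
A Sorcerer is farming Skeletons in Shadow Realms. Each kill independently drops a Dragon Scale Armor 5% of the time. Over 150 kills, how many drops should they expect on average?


Expected drops = kills * (drop_rate / 100)
= 150 * (5 / 100)
= 150 * 0.05
= 7.5

7.5 drops


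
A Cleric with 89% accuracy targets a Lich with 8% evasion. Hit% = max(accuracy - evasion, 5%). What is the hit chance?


accuracy - evasion = 89 - 8 = 81
Apply floor: max(81, 5) = 81
Hit chance = 81%

81%


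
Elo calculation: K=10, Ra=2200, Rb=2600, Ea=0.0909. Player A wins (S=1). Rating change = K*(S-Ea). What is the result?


Elo update: delta = K * (S - Ea), where S = 1 (wins)
S - Ea = 1 - 0.0909 = 0.9091
Rating change = 10 * 0.9091
= 9.09

9.09 rating points


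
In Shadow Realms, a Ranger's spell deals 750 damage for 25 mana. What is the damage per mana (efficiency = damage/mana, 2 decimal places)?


Efficiency = damage / mana
= 750 / 25
= 30.00

30.00 dmg/mana


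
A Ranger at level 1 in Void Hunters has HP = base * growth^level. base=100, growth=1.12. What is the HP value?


value = base * growth^level
= 100 * 1.12^1
= 100 * 1.12
= 112.00

112.00 HP


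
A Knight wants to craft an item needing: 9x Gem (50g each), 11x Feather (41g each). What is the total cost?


Cost breakdown:
  Gem: 9 * 50 = 450
  Feather: 11 * 41 = 451
Total = 450 + 451 = 901

901 gold


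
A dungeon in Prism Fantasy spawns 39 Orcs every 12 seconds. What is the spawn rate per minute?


Spawns per minute = count * (60 / interval)
= 39 * (60 / 12)
= 39 * 5.0
= 195.0

195.0 per minute


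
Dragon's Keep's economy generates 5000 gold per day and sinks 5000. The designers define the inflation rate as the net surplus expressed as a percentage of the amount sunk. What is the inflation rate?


Net gold = 5000 - 5000 = 0
Inflation rate = net / sunk * 100 = 0 / 5000 * 100
= 0.0 * 100
= 0.00%

0.00%


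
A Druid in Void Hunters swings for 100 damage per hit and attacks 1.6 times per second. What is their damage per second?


DPS = damage * attack_speed
= 100 * 1.6
= 160.0

160.0 DPS


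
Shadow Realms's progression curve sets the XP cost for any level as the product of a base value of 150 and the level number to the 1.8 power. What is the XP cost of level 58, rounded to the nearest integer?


XP = 150 * level^1.8
Substitute level = 58:
XP = 150 * 58^1.8
= 150 * 1493.3802
= 224007

224007 XP


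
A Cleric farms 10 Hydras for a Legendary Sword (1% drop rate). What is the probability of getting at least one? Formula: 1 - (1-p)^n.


P(at least one) = 1 - P(none) = 1 - (1-p)^n
p = 1/100 = 0.01
1 - p = 0.99
(1 - p)^10 = 0.99^10 = 0.904382
P(at least one) = 1 - 0.904382 = 0.0956

0.0956


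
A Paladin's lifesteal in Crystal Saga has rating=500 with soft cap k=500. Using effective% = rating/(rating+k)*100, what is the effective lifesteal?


effective% = rating / (rating + k) * 100
= 500 / (500 + 500) * 100
= 500 / 1000 * 100
= 0.5 * 100
= 50.00%

50.00%


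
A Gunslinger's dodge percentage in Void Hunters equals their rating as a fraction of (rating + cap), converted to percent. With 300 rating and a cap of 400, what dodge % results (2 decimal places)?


dodge% = 300 / (300 + 400) * 100
= 300 / 700 * 100
= 0.428571 * 100
= 42.86%

42.86%


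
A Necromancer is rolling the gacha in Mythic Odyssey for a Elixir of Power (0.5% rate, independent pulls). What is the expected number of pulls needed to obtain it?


Expected pulls for a geometric distribution = 1/p = 100 / rate%
= 100 / 0.5
= 200.0

200.0 pulls


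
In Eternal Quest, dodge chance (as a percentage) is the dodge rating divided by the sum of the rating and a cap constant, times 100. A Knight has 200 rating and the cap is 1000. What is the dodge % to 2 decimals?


dodge% = 200 / (200 + 1000) * 100
= 200 / 1200 * 100
= 0.166667 * 100
= 16.67%

16.67%


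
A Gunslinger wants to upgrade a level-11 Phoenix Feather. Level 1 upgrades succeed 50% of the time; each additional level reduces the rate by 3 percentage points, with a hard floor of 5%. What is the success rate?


raw_rate = 50 - 3 * (11 - 1)
= 50 - 3 * 10
= 50 - 30
= 20
Apply floor: max(20, 5) = 20%

20%


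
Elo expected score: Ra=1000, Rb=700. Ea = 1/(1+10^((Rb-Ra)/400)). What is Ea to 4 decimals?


Elo expected score: Ea = 1/(1 + 10^((Rb-Ra)/400))
Rb - Ra = 700 - 1000 = -300
(Rb-Ra)/400 = -300/400 = -0.75
10^-0.75 = 0.177828
Ea = 1/(1 + 0.177828) = 1/1.177828 = 0.8490

0.8490


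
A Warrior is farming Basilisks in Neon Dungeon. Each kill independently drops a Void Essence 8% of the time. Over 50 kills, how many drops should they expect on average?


Expected drops = kills * (drop_rate / 100)
= 50 * (8 / 100)
= 50 * 0.08
= 4.0

4.0 drops


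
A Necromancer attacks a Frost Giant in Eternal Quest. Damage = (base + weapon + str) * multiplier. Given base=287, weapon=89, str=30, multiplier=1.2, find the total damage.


Sum base + weapon + str = 287 + 89 + 30 = 406
Multiply by 1.2:
406 * 1.2 = 487.2

487.2 damage


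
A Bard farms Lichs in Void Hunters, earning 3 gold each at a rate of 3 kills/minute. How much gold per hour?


Gold per minute = 3 * 3 = 9
Gold per hour = 9 * 60 = 540

540 gold/hour


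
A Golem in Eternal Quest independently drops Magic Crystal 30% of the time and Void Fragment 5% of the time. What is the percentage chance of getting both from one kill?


For independent events, P(both) = P(A) * P(B)
= 30% * 5%
= 150 / 100 %
= 1.5%

1.5%


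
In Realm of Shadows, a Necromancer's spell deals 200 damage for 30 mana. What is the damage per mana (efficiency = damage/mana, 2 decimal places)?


Efficiency = damage / mana
= 200 / 30
= 6.67

6.67 dmg/mana


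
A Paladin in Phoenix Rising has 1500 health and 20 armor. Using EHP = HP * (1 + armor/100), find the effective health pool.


EHP = 1500 * (1 + 20/100)
= 1500 * (1 + 0.2)
= 1500 * 1.2
= 1800.0

1800.0 EHP


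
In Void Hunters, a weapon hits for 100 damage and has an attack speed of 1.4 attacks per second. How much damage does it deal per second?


DPS = damage * attack_speed
= 100 * 1.4
= 140.0

140.0 DPS


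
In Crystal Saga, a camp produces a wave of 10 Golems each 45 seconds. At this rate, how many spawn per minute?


Spawns per minute = count * (60 / interval)
= 10 * (60 / 45)
= 10 * 1.3333
= 13.33

13.33 per minute


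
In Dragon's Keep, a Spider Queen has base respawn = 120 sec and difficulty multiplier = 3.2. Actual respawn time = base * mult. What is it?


Respawn time = base * multiplier
= 120 * 3.2
= 384.0 seconds

384.0 seconds


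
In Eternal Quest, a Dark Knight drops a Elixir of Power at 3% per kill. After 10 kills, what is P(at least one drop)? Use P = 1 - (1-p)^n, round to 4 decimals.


P(at least one) = 1 - P(none) = 1 - (1-p)^n
p = 3/100 = 0.03
1 - p = 0.97
(1 - p)^10 = 0.97^10 = 0.737424
P(at least one) = 1 - 0.737424 = 0.2626

0.2626


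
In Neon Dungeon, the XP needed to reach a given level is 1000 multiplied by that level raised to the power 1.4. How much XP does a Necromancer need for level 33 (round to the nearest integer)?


XP = 1000 * level^1.4
Substitute level = 33:
XP = 1000 * 33^1.4
= 1000 * 133.6348
= 133635

133635 XP


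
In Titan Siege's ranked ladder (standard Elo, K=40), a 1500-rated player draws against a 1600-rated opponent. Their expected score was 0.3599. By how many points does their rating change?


Elo update: delta = K * (S - Ea), where S = 0.5 (draws)
S - Ea = 0.5 - 0.3599 = 0.1401
Rating change = 40 * 0.1401
= 5.60

5.60 rating points


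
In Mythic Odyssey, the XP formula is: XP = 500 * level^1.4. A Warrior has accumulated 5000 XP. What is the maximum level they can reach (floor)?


XP = 500 * level^1.4, so level = (XP / 500)^(1/1.4)
= (5000 / 500)^(1/1.4)
= 10.0^0.7143
= 5.1795
Floor: level = 5

level 5


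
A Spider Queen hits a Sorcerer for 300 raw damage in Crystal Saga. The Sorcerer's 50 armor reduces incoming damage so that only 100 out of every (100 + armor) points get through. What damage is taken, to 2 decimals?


actual = 300 * 100 / (100 + 50)
= 300 * 100 / 150
= 30000 / 150
= 200.00

200.00 damage


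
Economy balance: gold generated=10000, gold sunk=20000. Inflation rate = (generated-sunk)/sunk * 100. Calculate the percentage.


Net gold = 10000 - 20000 = -10000
Inflation rate = net / sunk * 100 = -10000 / 20000 * 100
= -0.5 * 100
= -50.00%

-50.00%


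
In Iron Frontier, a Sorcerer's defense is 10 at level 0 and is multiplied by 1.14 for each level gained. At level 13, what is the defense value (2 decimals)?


value = base * growth^level
= 10 * 1.14^13
= 10 * 5.492411
= 54.92

54.92 defense


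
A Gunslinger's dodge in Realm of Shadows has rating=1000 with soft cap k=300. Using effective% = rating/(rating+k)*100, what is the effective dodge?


effective% = rating / (rating + k) * 100
= 1000 / (1000 + 300) * 100
= 1000 / 1300 * 100
= 0.769231 * 100
= 76.92%

76.92%


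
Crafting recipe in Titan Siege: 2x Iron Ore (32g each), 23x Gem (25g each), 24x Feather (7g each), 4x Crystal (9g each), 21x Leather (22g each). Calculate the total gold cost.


Cost breakdown:
  Iron Ore: 2 * 32 = 64
  Gem: 23 * 25 = 575
  Feather: 24 * 7 = 168
  Crystal: 4 * 9 = 36
  Leather: 21 * 22 = 462
Total = 64 + 575 + 168 + 36 + 462 = 1305

1305 gold


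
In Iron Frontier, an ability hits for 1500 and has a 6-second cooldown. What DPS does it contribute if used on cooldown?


DPS = damage / cooldown
= 1500 / 6
= 250.00

250.00 DPS


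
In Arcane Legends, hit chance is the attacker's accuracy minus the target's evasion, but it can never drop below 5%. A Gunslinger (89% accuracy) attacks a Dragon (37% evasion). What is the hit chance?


accuracy - evasion = 89 - 37 = 52
Apply floor: max(52, 5) = 52
Hit chance = 52%

52%


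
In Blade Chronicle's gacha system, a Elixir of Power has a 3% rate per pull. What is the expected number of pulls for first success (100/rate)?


Expected pulls for a geometric distribution = 1/p = 100 / rate%
= 100 / 3
= 33.33

33.33 pulls


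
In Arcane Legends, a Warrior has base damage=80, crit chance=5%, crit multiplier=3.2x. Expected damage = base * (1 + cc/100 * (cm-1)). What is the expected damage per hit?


E[dmg] = base * (1 + crit_chance * (crit_mult - 1))
cc as decimal = 5/100 = 0.05
cm - 1 = 3.2 - 1 = 2.2
Bonus factor = 0.05 * 2.2 = 0.11
Total multiplier = 1 + 0.11 = 1.11
Expected damage = 80 * 1.11 = 88.80

88.80 damage


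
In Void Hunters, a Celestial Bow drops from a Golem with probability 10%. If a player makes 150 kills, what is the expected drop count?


Expected drops = kills * (drop_rate / 100)
= 150 * (10 / 100)
= 150 * 0.1
= 15.0

15.0 drops


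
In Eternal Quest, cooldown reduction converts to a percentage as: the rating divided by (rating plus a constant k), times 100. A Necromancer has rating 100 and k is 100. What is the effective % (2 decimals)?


effective% = rating / (rating + k) * 100
= 100 / (100 + 100) * 100
= 100 / 200 * 100
= 0.5 * 100
= 50.00%

50.00%


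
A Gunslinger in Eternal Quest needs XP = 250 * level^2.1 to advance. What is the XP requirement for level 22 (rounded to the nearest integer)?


XP = 250 * level^2.1
Substitute level = 22:
XP = 250 * 22^2.1
= 250 * 659.3069
= 164827

164827 XP


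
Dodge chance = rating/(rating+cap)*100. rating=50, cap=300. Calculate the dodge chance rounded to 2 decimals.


dodge% = 50 / (50 + 300) * 100
= 50 / 350 * 100
= 0.142857 * 100
= 14.29%

14.29%


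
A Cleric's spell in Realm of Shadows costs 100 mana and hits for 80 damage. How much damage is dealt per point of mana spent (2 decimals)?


Efficiency = damage / mana
= 80 / 100
= 0.80

0.80 dmg/mana


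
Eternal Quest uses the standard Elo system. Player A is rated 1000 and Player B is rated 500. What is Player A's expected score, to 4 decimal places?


Elo expected score: Ea = 1/(1 + 10^((Rb-Ra)/400))
Rb - Ra = 500 - 1000 = -500
(Rb-Ra)/400 = -500/400 = -1.25
10^-1.25 = 0.056234
Ea = 1/(1 + 0.056234) = 1/1.056234 = 0.9468

0.9468


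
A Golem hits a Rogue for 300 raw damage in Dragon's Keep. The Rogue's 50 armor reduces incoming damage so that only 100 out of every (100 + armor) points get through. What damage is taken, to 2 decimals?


actual = 300 * 100 / (100 + 50)
= 300 * 100 / 150
= 30000 / 150
= 200.00

200.00 damage


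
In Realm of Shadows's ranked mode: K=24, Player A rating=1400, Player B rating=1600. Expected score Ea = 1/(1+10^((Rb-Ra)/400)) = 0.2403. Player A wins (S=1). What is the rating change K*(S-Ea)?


Elo update: delta = K * (S - Ea), where S = 1 (wins)
S - Ea = 1 - 0.2403 = 0.7597
Rating change = 24 * 0.7597
= 18.23

18.23 rating points


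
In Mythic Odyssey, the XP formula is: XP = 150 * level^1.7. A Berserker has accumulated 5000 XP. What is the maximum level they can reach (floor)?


XP = 150 * level^1.7, so level = (XP / 150)^(1/1.7)
= (5000 / 150)^(1/1.7)
= 33.3333^0.5882
= 7.867
Floor: level = 7

level 7


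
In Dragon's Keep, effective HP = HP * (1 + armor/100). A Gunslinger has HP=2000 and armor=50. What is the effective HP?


EHP = 2000 * (1 + 50/100)
= 2000 * (1 + 0.5)
= 2000 * 1.5
= 3000.0

3000.0 EHP


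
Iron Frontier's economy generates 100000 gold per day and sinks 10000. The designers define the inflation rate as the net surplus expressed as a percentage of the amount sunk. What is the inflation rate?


Net gold = 100000 - 10000 = 90000
Inflation rate = net / sunk * 100 = 90000 / 10000 * 100
= 9.0 * 100
= 900.00%

900.00%


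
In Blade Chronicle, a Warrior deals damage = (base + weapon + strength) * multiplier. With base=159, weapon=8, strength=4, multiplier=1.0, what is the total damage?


Sum base + weapon + str = 159 + 8 + 4 = 171
Multiply by 1.0:
171 * 1.0 = 171.0

171.0 damage


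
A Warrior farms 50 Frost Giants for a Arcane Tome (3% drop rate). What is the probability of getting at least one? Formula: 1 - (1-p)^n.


P(at least one) = 1 - P(none) = 1 - (1-p)^n
p = 3/100 = 0.03
1 - p = 0.97
(1 - p)^50 = 0.97^50 = 0.218065
P(at least one) = 1 - 0.218065 = 0.7819

0.7819


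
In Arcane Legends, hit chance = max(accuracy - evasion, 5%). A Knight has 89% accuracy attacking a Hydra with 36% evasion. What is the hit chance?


accuracy - evasion = 89 - 36 = 53
Apply floor: max(53, 5) = 53
Hit chance = 53%

53%


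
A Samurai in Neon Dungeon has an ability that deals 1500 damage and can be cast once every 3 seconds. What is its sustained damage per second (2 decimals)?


DPS = damage / cooldown
= 1500 / 3
= 500.00

500.00 DPS


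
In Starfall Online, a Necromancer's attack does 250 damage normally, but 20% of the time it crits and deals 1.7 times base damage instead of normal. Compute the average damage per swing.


E[dmg] = base * (1 + crit_chance * (crit_mult - 1))
cc as decimal = 20/100 = 0.2
cm - 1 = 1.7 - 1 = 0.7
Bonus factor = 0.2 * 0.7 = 0.14
Total multiplier = 1 + 0.14 = 1.14
Expected damage = 250 * 1.14 = 285.00

285.00 damage


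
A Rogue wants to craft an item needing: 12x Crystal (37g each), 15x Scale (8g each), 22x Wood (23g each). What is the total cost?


Cost breakdown:
  Crystal: 12 * 37 = 444
  Scale: 15 * 8 = 120
  Wood: 22 * 23 = 506
Total = 444 + 120 + 506 = 1070

1070 gold


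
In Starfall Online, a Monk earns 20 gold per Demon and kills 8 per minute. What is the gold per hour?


Gold per minute = 20 * 8 = 160
Gold per hour = 160 * 60 = 9600

9600 gold/hour


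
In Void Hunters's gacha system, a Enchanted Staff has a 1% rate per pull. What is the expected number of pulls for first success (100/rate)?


Expected pulls for a geometric distribution = 1/p = 100 / rate%
= 100 / 1
= 100.0

100.0 pulls


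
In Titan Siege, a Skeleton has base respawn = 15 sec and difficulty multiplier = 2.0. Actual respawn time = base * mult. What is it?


Respawn time = base * multiplier
= 15 * 2.0
= 30.0 seconds

30.0 seconds


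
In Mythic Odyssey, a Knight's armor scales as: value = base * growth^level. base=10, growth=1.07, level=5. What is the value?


value = base * growth^level
= 10 * 1.07^5
= 10 * 1.402552
= 14.03

14.03 armor


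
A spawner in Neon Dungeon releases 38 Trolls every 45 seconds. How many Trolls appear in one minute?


Spawns per minute = count * (60 / interval)
= 38 * (60 / 45)
= 38 * 1.3333
= 50.67

50.67 per minute


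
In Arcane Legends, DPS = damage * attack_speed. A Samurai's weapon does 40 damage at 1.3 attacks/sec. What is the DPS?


DPS = damage * attack_speed
= 40 * 1.3
= 52.0

52.0 DPS


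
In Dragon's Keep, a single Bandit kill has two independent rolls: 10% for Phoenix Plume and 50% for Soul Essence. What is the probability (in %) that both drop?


For independent events, P(both) = P(A) * P(B)
= 10% * 50%
= 500 / 100 %
= 5.0%

5.0%


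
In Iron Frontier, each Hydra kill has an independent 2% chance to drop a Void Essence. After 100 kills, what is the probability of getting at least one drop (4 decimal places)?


P(at least one) = 1 - P(none) = 1 - (1-p)^n
p = 2/100 = 0.02
1 - p = 0.98
(1 - p)^100 = 0.98^100 = 0.132620
P(at least one) = 1 - 0.132620 = 0.8674

0.8674


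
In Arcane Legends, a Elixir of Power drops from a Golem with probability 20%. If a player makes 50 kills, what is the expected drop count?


Expected drops = kills * (drop_rate / 100)
= 50 * (20 / 100)
= 50 * 0.2
= 10.0

10.0 drops


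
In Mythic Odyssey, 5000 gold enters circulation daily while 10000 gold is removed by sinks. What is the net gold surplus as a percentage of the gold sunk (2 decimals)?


Net gold = 5000 - 10000 = -5000
Inflation rate = net / sunk * 100 = -5000 / 10000 * 100
= -0.5 * 100
= -50.00%

-50.00%


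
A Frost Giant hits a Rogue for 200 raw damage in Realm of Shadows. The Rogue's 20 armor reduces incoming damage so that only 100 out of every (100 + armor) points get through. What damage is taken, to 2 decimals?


actual = 200 * 100 / (100 + 20)
= 200 * 100 / 120
= 20000 / 120
= 166.67

166.67 damage


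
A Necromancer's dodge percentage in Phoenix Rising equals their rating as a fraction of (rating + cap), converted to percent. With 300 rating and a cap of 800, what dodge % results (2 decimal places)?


dodge% = 300 / (300 + 800) * 100
= 300 / 1100 * 100
= 0.272727 * 100
= 27.27%

27.27%


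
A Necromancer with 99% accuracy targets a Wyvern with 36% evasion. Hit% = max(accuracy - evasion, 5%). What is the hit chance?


accuracy - evasion = 99 - 36 = 63
Apply floor: max(63, 5) = 63
Hit chance = 63%

63%


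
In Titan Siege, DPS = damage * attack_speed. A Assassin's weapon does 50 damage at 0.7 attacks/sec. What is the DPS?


DPS = damage * attack_speed
= 50 * 0.7
= 35.0

35.0 DPS


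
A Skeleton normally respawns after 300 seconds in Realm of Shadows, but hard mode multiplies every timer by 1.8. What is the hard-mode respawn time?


Respawn time = base * multiplier
= 300 * 1.8
= 540.0 seconds

540.0 seconds


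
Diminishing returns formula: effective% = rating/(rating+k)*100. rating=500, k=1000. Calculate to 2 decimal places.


effective% = rating / (rating + k) * 100
= 500 / (500 + 1000) * 100
= 500 / 1500 * 100
= 0.333333 * 100
= 33.33%

33.33%


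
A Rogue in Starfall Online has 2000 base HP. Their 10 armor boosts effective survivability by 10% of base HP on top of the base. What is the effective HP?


EHP = 2000 * (1 + 10/100)
= 2000 * (1 + 0.1)
= 2000 * 1.1
= 2200.0

2200.0 EHP


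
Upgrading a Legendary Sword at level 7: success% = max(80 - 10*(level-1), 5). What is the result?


raw_rate = 80 - 10 * (7 - 1)
= 80 - 10 * 6
= 80 - 60
= 20
Apply floor: max(20, 5) = 20%

20%


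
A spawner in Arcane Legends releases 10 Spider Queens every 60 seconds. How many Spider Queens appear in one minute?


Spawns per minute = count * (60 / interval)
= 10 * (60 / 60)
= 10 * 1.0
= 10.0

10.0 per minute


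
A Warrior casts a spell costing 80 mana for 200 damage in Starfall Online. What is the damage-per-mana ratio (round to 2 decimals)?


Efficiency = damage / mana
= 200 / 80
= 2.50

2.50 dmg/mana


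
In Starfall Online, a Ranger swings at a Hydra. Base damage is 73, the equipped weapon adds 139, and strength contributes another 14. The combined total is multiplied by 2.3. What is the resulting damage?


Sum base + weapon + str = 73 + 139 + 14 = 226
Multiply by 2.3:
226 * 2.3 = 519.8

519.8 damage


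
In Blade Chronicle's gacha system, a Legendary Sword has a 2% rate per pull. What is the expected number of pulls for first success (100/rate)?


Expected pulls for a geometric distribution = 1/p = 100 / rate%
= 100 / 2
= 50.0

50.0 pulls


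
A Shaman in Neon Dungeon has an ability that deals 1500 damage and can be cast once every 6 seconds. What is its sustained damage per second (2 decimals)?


DPS = damage / cooldown
= 1500 / 6
= 250.00

250.00 DPS


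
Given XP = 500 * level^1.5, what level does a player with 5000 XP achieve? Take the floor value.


XP = 500 * level^1.5, so level = (XP / 500)^(1/1.5)
= (5000 / 500)^(1/1.5)
= 10.0^0.6667
= 4.6416
Floor: level = 4

level 4


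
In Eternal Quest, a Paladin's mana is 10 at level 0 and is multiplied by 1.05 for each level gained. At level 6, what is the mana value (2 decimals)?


value = base * growth^level
= 10 * 1.05^6
= 10 * 1.340096
= 13.40

13.40 mana


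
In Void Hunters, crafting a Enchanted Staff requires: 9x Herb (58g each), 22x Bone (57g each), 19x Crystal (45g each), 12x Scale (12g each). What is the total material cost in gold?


Cost breakdown:
  Herb: 9 * 58 = 522
  Bone: 22 * 57 = 1254
  Crystal: 19 * 45 = 855
  Scale: 12 * 12 = 144
Total = 522 + 1254 + 855 + 144 = 2775

2775 gold


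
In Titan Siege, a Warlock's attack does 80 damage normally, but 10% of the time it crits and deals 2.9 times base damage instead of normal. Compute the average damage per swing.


E[dmg] = base * (1 + crit_chance * (crit_mult - 1))
cc as decimal = 10/100 = 0.1
cm - 1 = 2.9 - 1 = 1.9
Bonus factor = 0.1 * 1.9 = 0.19
Total multiplier = 1 + 0.19 = 1.19
Expected damage = 80 * 1.19 = 95.20

95.20 damage


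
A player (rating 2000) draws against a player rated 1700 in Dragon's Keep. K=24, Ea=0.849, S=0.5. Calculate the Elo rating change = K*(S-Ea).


Elo update: delta = K * (S - Ea), where S = 0.5 (draws)
S - Ea = 0.5 - 0.849 = -0.349
Rating change = 24 * -0.349
= -8.38

-8.38 rating points


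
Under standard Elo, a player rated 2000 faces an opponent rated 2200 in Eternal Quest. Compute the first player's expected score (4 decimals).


Elo expected score: Ea = 1/(1 + 10^((Rb-Ra)/400))
Rb - Ra = 2200 - 2000 = 200
(Rb-Ra)/400 = 200/400 = 0.5
10^0.5 = 3.162278
Ea = 1/(1 + 3.162278) = 1/4.162278 = 0.2403

0.2403


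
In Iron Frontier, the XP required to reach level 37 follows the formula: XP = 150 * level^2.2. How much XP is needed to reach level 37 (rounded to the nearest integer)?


XP = 150 * level^2.2
Substitute level = 37:
XP = 150 * 37^2.2
= 150 * 2818.6671
= 422800

422800 XP


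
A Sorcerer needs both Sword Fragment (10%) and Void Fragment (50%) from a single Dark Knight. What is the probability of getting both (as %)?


For independent events, P(both) = P(A) * P(B)
= 10% * 50%
= 500 / 100 %
= 5.0%

5.0%


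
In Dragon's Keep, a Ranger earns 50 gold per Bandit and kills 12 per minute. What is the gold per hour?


Gold per minute = 50 * 12 = 600
Gold per hour = 600 * 60 = 36000

36000 gold/hour


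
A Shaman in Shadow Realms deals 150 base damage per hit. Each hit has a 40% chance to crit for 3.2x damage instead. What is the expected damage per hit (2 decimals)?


E[dmg] = base * (1 + crit_chance * (crit_mult - 1))
cc as decimal = 40/100 = 0.4
cm - 1 = 3.2 - 1 = 2.2
Bonus factor = 0.4 * 2.2 = 0.88
Total multiplier = 1 + 0.88 = 1.88
Expected damage = 150 * 1.88 = 282.00

282.00 damage


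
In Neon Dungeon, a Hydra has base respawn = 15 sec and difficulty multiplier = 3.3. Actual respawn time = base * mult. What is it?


Respawn time = base * multiplier
= 15 * 3.3
= 49.5 seconds

49.5 seconds


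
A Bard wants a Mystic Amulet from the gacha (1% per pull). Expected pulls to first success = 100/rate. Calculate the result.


Expected pulls for a geometric distribution = 1/p = 100 / rate%
= 100 / 1
= 100.0

100.0 pulls


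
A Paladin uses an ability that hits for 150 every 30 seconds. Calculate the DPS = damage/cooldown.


DPS = damage / cooldown
= 150 / 30
= 5.00

5.00 DPS


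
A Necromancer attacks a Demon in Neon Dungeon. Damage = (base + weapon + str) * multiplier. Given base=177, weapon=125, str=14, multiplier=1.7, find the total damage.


Sum base + weapon + str = 177 + 125 + 14 = 316
Multiply by 1.7:
316 * 1.7 = 537.2

537.2 damage


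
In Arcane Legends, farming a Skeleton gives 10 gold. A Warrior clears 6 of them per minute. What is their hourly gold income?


Gold per minute = 10 * 6 = 60
Gold per hour = 60 * 60 = 3600

3600 gold/hour


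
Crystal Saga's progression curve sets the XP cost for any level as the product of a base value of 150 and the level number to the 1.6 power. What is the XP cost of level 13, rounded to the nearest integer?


XP = 150 * level^1.6
Substitute level = 13:
XP = 150 * 13^1.6
= 150 * 60.5772
= 9087

9087 XP


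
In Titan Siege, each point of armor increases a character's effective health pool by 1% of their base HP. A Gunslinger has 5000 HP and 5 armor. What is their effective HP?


EHP = 5000 * (1 + 5/100)
= 5000 * (1 + 0.05)
= 5000 * 1.05
= 5250.0

5250.0 EHP


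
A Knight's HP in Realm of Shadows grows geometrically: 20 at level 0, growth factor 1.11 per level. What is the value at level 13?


value = base * growth^level
= 20 * 1.11^13
= 20 * 3.88328
= 77.67

77.67 HP


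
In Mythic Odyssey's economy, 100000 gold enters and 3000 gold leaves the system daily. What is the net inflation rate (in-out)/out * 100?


Net gold = 100000 - 3000 = 97000
Inflation rate = net / sunk * 100 = 97000 / 3000 * 100
= 32.333333 * 100
= 3233.33%

3233.33%


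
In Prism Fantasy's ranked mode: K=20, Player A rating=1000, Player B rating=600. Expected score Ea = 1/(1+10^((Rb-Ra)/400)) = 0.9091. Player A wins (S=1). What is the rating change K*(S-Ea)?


Elo update: delta = K * (S - Ea), where S = 1 (wins)
S - Ea = 1 - 0.9091 = 0.0909
Rating change = 20 * 0.0909
= 1.82

1.82 rating points


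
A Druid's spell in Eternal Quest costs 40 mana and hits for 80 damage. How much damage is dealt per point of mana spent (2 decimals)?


Efficiency = damage / mana
= 80 / 40
= 2.00

2.00 dmg/mana


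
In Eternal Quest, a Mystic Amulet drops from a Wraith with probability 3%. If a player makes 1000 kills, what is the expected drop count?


Expected drops = kills * (drop_rate / 100)
= 1000 * (3 / 100)
= 1000 * 0.03
= 30.0

30.0 drops


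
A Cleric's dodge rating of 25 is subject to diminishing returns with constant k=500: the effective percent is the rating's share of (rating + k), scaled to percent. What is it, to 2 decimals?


effective% = rating / (rating + k) * 100
= 25 / (25 + 500) * 100
= 25 / 525 * 100
= 0.047619 * 100
= 4.76%

4.76%


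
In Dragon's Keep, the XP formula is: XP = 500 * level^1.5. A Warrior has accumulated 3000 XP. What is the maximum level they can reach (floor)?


XP = 500 * level^1.5, so level = (XP / 500)^(1/1.5)
= (3000 / 500)^(1/1.5)
= 6.0^0.6667
= 3.3019
Floor: level = 3

level 3


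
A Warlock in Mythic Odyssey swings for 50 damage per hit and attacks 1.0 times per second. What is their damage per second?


DPS = damage * attack_speed
= 50 * 1.0
= 50.0

50.0 DPS


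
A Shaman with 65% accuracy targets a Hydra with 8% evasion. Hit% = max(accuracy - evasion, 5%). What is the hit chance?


accuracy - evasion = 65 - 8 = 57
Apply floor: max(57, 5) = 57
Hit chance = 57%

57%


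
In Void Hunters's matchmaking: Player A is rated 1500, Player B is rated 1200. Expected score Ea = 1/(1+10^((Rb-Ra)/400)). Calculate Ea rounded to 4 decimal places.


Elo expected score: Ea = 1/(1 + 10^((Rb-Ra)/400))
Rb - Ra = 1200 - 1500 = -300
(Rb-Ra)/400 = -300/400 = -0.75
10^-0.75 = 0.177828
Ea = 1/(1 + 0.177828) = 1/1.177828 = 0.8490

0.8490


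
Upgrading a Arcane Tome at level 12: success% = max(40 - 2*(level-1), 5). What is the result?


raw_rate = 40 - 2 * (12 - 1)
= 40 - 2 * 11
= 40 - 22
= 18
Apply floor: max(18, 5) = 18%

18%


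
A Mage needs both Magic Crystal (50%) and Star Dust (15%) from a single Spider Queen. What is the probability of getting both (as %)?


For independent events, P(both) = P(A) * P(B)
= 50% * 15%
= 750 / 100 %
= 7.5%

7.5%


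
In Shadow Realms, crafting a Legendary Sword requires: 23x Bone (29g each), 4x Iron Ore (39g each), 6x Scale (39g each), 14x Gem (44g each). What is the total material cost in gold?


Cost breakdown:
  Bone: 23 * 29 = 667
  Iron Ore: 4 * 39 = 156
  Scale: 6 * 39 = 234
  Gem: 14 * 44 = 616
Total = 667 + 156 + 234 + 616 = 1673

1673 gold


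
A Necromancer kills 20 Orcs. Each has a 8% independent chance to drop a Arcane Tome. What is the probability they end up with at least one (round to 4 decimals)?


P(at least one) = 1 - P(none) = 1 - (1-p)^n
p = 8/100 = 0.08
1 - p = 0.92
(1 - p)^20 = 0.92^20 = 0.188693
P(at least one) = 1 - 0.188693 = 0.8113

0.8113


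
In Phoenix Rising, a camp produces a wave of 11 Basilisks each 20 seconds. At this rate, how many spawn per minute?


Spawns per minute = count * (60 / interval)
= 11 * (60 / 20)
= 11 * 3.0
= 33.0

33.0 per minute


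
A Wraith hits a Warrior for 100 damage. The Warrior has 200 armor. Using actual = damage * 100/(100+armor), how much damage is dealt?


actual = 100 * 100 / (100 + 200)
= 100 * 100 / 300
= 10000 / 300
= 33.33

33.33 damage


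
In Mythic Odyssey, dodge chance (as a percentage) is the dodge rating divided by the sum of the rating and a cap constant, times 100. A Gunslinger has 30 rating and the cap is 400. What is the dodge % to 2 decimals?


dodge% = 30 / (30 + 400) * 100
= 30 / 430 * 100
= 0.069767 * 100
= 6.98%

6.98%


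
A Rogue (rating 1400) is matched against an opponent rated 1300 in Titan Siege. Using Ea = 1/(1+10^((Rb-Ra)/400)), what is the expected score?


Elo expected score: Ea = 1/(1 + 10^((Rb-Ra)/400))
Rb - Ra = 1300 - 1400 = -100
(Rb-Ra)/400 = -100/400 = -0.25
10^-0.25 = 0.562341
Ea = 1/(1 + 0.562341) = 1/1.562341 = 0.6401

0.6401


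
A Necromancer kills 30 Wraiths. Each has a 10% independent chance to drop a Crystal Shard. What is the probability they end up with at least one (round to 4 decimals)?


P(at least one) = 1 - P(none) = 1 - (1-p)^n
p = 10/100 = 0.1
1 - p = 0.9
(1 - p)^30 = 0.9^30 = 0.042391
P(at least one) = 1 - 0.042391 = 0.9576

0.9576


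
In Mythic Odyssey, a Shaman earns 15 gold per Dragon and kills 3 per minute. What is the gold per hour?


Gold per minute = 15 * 3 = 45
Gold per hour = 45 * 60 = 2700

2700 gold/hour


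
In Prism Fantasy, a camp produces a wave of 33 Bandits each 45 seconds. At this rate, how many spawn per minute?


Spawns per minute = count * (60 / interval)
= 33 * (60 / 45)
= 33 * 1.3333
= 44.0

44.0 per minute


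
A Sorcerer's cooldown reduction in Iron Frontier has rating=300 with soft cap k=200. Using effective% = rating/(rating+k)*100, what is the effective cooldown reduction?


effective% = rating / (rating + k) * 100
= 300 / (300 + 200) * 100
= 300 / 500 * 100
= 0.6 * 100
= 60.00%

60.00%


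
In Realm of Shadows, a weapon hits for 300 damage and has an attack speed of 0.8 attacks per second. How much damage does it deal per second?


DPS = damage * attack_speed
= 300 * 0.8
= 240.0

240.0 DPS


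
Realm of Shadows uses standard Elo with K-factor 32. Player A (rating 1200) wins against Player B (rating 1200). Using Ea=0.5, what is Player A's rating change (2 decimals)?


Elo update: delta = K * (S - Ea), where S = 1 (wins)
S - Ea = 1 - 0.5 = 0.5
Rating change = 32 * 0.5
= 16.00

16.00 rating points


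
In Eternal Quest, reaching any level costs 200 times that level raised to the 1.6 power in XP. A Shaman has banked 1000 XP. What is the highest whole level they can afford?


XP = 200 * level^1.6, so level = (XP / 200)^(1/1.6)
= (1000 / 200)^(1/1.6)
= 5.0^0.625
= 2.7344
Floor: level = 2

level 2


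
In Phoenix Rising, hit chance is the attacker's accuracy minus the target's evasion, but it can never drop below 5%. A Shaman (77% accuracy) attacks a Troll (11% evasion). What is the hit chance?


accuracy - evasion = 77 - 11 = 66
Apply floor: max(66, 5) = 66
Hit chance = 66%

66%


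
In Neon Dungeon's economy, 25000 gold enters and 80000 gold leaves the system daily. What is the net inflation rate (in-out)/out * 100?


Net gold = 25000 - 80000 = -55000
Inflation rate = net / sunk * 100 = -55000 / 80000 * 100
= -0.6875 * 100
= -68.75%

-68.75%


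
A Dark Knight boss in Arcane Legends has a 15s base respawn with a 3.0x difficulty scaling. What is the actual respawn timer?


Respawn time = base * multiplier
= 15 * 3.0
= 45.0 seconds

45.0 seconds


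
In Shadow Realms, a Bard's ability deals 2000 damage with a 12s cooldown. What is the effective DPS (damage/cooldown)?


DPS = damage / cooldown
= 2000 / 12
= 166.67

166.67 DPS


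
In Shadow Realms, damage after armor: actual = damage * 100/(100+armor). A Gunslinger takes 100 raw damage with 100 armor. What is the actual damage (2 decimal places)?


actual = 100 * 100 / (100 + 100)
= 100 * 100 / 200
= 10000 / 200
= 50.00

50.00 damage


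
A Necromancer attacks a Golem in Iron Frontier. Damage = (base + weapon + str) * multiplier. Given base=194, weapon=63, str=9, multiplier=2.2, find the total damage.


Sum base + weapon + str = 194 + 63 + 9 = 266
Multiply by 2.2:
266 * 2.2 = 585.2

585.2 damage


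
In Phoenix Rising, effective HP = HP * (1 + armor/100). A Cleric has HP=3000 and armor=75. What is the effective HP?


EHP = 3000 * (1 + 75/100)
= 3000 * (1 + 0.75)
= 3000 * 1.75
= 5250.0

5250.0 EHP


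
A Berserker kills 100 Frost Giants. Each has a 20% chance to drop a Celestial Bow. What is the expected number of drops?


Expected drops = kills * (drop_rate / 100)
= 100 * (20 / 100)
= 100 * 0.2
= 20.0

20.0 drops


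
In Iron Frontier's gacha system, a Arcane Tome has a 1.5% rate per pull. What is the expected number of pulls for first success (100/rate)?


Expected pulls for a geometric distribution = 1/p = 100 / rate%
= 100 / 1.5
= 66.67

66.67 pulls


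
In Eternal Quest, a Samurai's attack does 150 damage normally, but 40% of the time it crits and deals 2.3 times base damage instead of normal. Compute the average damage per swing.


E[dmg] = base * (1 + crit_chance * (crit_mult - 1))
cc as decimal = 40/100 = 0.4
cm - 1 = 2.3 - 1 = 1.3
Bonus factor = 0.4 * 1.3 = 0.52
Total multiplier = 1 + 0.52 = 1.52
Expected damage = 150 * 1.52 = 228.00

228.00 damage


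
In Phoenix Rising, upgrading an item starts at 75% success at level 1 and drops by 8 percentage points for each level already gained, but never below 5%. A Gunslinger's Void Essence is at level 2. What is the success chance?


raw_rate = 75 - 8 * (2 - 1)
= 75 - 8 * 1
= 75 - 8
= 67
Apply floor: max(67, 5) = 67%

67%


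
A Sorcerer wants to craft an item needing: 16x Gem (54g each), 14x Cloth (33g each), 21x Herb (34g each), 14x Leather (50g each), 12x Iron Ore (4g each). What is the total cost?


Cost breakdown:
  Gem: 16 * 54 = 864
  Cloth: 14 * 33 = 462
  Herb: 21 * 34 = 714
  Leather: 14 * 50 = 700
  Iron Ore: 12 * 4 = 48
Total = 864 + 462 + 714 + 700 + 48 = 2788

2788 gold


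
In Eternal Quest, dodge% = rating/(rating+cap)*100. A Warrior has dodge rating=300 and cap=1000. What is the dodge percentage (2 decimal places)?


dodge% = 300 / (300 + 1000) * 100
= 300 / 1300 * 100
= 0.230769 * 100
= 23.08%

23.08%


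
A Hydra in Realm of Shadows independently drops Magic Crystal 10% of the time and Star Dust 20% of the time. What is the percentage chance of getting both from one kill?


For independent events, P(both) = P(A) * P(B)
= 10% * 20%
= 200 / 100 %
= 2.0%

2.0%


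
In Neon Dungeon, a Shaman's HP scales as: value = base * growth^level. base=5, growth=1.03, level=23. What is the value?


value = base * growth^level
= 5 * 1.03^23
= 5 * 1.973587
= 9.87

9.87 HP


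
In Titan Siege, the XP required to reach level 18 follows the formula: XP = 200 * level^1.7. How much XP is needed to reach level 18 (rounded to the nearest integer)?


XP = 200 * level^1.7
Substitute level = 18:
XP = 200 * 18^1.7
= 200 * 136.133
= 27227

27227 XP
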